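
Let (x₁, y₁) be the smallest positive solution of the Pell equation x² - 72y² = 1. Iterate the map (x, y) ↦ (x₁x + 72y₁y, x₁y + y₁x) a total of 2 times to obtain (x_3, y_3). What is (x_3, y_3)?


Step 1: Find the fundamental solution (x₁, y₁) of x² - 72y² = 1.
  Expand √72 as a continued fraction. a₀ = ⌊√72⌋ = 8; iterate m_{k+1} = d_k·a_k − m_k, d_{k+1} = (72 − m_{k+1}²)/d_k, a_{k+1} = ⌊(a₀ + m_{k+1})/d_{k+1}⌋ (starting m₀ = 0, d₀ = 1), with convergents p_k = a_k·p_{k-1} + p_{k-2}, q_k = a_k·q_{k-1} + q_{k-2} (p₋₁ = 1, q₋₁ = 0):
  k = 0: a₀ = 8; p₀/q₀ = 8/1; p₀² − 72·q₀² = 64 − 72 = -8.
  k = 1: m = 8, d = 8, a = ⌊(8 + 8)/8⌋ = 2; p/q = (2·8 + 1)/(2·1 + 0) = 17/2; p² − 72·q² = 289 − 288 = 1.
  The first convergent with p² − 72·q² = 1 gives the fundamental solution (x₁, y₁) = (17, 2).
Step 2: Apply the recurrence (x_{n+1}, y_{n+1}) = (x₁x_n + 72y₁y_n, x₁y_n + y₁x_n) repeatedly.
  From (x_1, y_1) = (17, 2): x_2 = 17·17 + 72·2·2 = 577; y_2 = 17·2 + 2·17 = 68.
  From (x_2, y_2) = (577, 68): x_3 = 17·577 + 72·2·68 = 19601; y_3 = 17·68 + 2·577 = 2310.
Step 3: Verify x_3² - 72·y_3² = 384199201 - 384199200 = 1 (should be 1). ✓

(x_1, y_1) = (17, 2); (x_3, y_3) = (19601, 2310).


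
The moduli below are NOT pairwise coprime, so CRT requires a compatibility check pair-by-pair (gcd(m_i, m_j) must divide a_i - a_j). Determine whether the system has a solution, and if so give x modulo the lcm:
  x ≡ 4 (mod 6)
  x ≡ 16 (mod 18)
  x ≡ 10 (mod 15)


Moduli 6, 18, 15 are not pairwise coprime, so CRT works modulo lcm(m_i) when all pairwise compatibility conditions hold.
Pairwise compatibility: gcd(m_i, m_j) must divide a_i - a_j for every pair.
Merge one congruence at a time:
  Start: x ≡ 4 (mod 6).
  Combine with x ≡ 16 (mod 18): gcd(6, 18) = 6; 16 - 4 = 12, which IS divisible by 6, so compatible.
    Write x = 4 + 6·t and substitute into x ≡ 16 (mod 18): 6·t ≡ 16 − 4 = 12 (mod 18).
    Divide the congruence (and modulus) by g = 6: 1·t ≡ 2 (mod 3).
    So t ≡ 2 (mod 3).
    Then x = 4 + 6·2 = 16, valid modulo lcm(6, 18) = 18: x ≡ 16 (mod 18).
  Combine with x ≡ 10 (mod 15): gcd(18, 15) = 3; 10 - 16 = -6, which IS divisible by 3, so compatible.
    Write x = 16 + 18·t and substitute into x ≡ 10 (mod 15): 18·t ≡ 10 − 16 = -6 (mod 15).
    Divide the congruence (and modulus) by g = 3: 6·t ≡ -2 (mod 5).
    Reduce coefficients mod 5: 1·t ≡ 3 (mod 5).
    So t ≡ 3 (mod 5).
    Then x = 16 + 18·3 = 70, valid modulo lcm(18, 15) = 90: x ≡ 70 (mod 90).
Verify: 70 mod 6 = 4, 70 mod 18 = 16, 70 mod 15 = 10.

x ≡ 70 (mod 90).


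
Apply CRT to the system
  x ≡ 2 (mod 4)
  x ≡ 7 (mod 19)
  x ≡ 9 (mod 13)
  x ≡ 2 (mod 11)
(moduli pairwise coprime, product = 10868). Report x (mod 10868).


Product of moduli M = 4 · 19 · 13 · 11 = 10868.
Merge one congruence at a time:
  Start: x ≡ 2 (mod 4).
  Combine with x ≡ 7 (mod 19); new modulus lcm = 76.
    Write x = 2 + 4·t and substitute into x ≡ 7 (mod 19): 4·t ≡ 7 − 2 = 5 (mod 19).
    The inverse of 4 mod 19 is 5 (since 4·5 = 20 = 1·19 + 1), so t ≡ 5·5 = 25 ≡ 6 (mod 19).
    Then x = 2 + 4·6 = 26, valid modulo lcm(4, 19) = 76: x ≡ 26 (mod 76).
  Combine with x ≡ 9 (mod 13); new modulus lcm = 988.
    Write x = 26 + 76·t and substitute into x ≡ 9 (mod 13): 76·t ≡ 9 − 26 = -17 (mod 13).
    Reduce coefficients mod 13: 11·t ≡ 9 (mod 13).
    The inverse of 11 mod 13 is 6 (since 11·6 = 66 = 5·13 + 1), so t ≡ 6·9 = 54 ≡ 2 (mod 13).
    Then x = 26 + 76·2 = 178, valid modulo lcm(76, 13) = 988: x ≡ 178 (mod 988).
  Combine with x ≡ 2 (mod 11); new modulus lcm = 10868.
    Write x = 178 + 988·t and substitute into x ≡ 2 (mod 11): 988·t ≡ 2 − 178 = -176 (mod 11).
    Reduce coefficients mod 11: 9·t ≡ 0 (mod 11).
    The inverse of 9 mod 11 is 5 (since 9·5 = 45 = 4·11 + 1), so t ≡ 5·0 = 0 ≡ 0 (mod 11).
    Then x = 178 + 988·0 = 178, valid modulo lcm(988, 11) = 10868: x ≡ 178 (mod 10868).
Verify against each original: 178 mod 4 = 2, 178 mod 19 = 7, 178 mod 13 = 9, 178 mod 11 = 2.

x ≡ 178 (mod 10868).


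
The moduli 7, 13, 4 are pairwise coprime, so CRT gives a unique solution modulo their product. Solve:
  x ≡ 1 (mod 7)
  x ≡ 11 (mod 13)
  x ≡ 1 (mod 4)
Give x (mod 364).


Moduli 7, 13, 4 are pairwise coprime; by CRT there is a unique solution modulo M = 7 · 13 · 4 = 364.
Solve pairwise, accumulating the modulus:
  Start with x ≡ 1 (mod 7).
  Combine with x ≡ 11 (mod 13): since gcd(7, 13) = 1, we get a unique residue mod 91.
    Write x = 1 + 7·t and substitute into x ≡ 11 (mod 13): 7·t ≡ 11 − 1 = 10 (mod 13).
    The inverse of 7 mod 13 is 2 (since 7·2 = 14 = 1·13 + 1), so t ≡ 2·10 = 20 ≡ 7 (mod 13).
    Then x = 1 + 7·7 = 50, valid modulo lcm(7, 13) = 91: x ≡ 50 (mod 91).
  Combine with x ≡ 1 (mod 4): since gcd(91, 4) = 1, we get a unique residue mod 364.
    Write x = 50 + 91·t and substitute into x ≡ 1 (mod 4): 91·t ≡ 1 − 50 = -49 (mod 4).
    Reduce coefficients mod 4: 3·t ≡ 3 (mod 4).
    The inverse of 3 mod 4 is 3 (since 3·3 = 9 = 2·4 + 1), so t ≡ 3·3 = 9 ≡ 1 (mod 4).
    Then x = 50 + 91·1 = 141, valid modulo lcm(91, 4) = 364: x ≡ 141 (mod 364).
Verify: 141 mod 7 = 1 ✓, 141 mod 13 = 11 ✓, 141 mod 4 = 1 ✓.

x ≡ 141 (mod 364).


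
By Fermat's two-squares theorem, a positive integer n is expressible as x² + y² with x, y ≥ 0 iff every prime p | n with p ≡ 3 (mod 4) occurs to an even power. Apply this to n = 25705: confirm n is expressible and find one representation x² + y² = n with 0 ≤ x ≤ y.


Step 1: Factor n = 25705 = 5 · 53 · 97.
Step 2: Check the mod-4 condition on each prime factor: 5 ≡ 1 (mod 4), exponent 1; 53 ≡ 1 (mod 4), exponent 1; 97 ≡ 1 (mod 4), exponent 1.
All primes ≡ 3 (mod 4) appear to even exponent (or don't appear), so by the two-squares theorem n IS expressible as a sum of two squares.
Step 3: Build a representation. Here n = 5 · 53 · 97 is a product of primes ≡ 1 (mod 4). Each prime p ≡ 1 (mod 4) is itself a sum of two squares; find a² by testing p − a² for a perfect square:
  5: 5 − 1² = 4 = 2² ⇒ 5 = 1² + 2².
  53: 53 − 1² = 52, 53 − 2² = 49 = 7² ⇒ 53 = 2² + 7².
  97: 97 − 1² = 96, 97 − 2² = 93, 97 − 3² = 88, 97 − 4² = 81 = 9² ⇒ 97 = 4² + 9².
  Combine using the Brahmagupta–Fibonacci identity (a² + b²)(c² + d²) = (ac − bd)² + (ad + bc)² = (ac + bd)² + (ad − bc)²:
  5 · 53 = 265: from (1² + 2²)(2² + 7²), take (1·2 − 2·7, 1·7 + 2·2) = (2 − 14, 7 + 4) = (-12, 11); dropping signs (only squares matter) gives (12, 11); check 12² + 11² = 144 + 121 = 265 ✓.
  265 · 97 = 25705: from (12² + 11²)(4² + 9²), take (12·4 − 11·9, 12·9 + 11·4) = (48 − 99, 108 + 44) = (-51, 152); dropping signs (only squares matter) gives (51, 152); check 51² + 152² = 2601 + 23104 = 25705 ✓.
Step 4: Order so x ≤ y and verify: 51² + 152² = 2601 + 23104 = 25705 = n. ✓

n = 25705 = 51² + 152² (one valid representation with x ≤ y).


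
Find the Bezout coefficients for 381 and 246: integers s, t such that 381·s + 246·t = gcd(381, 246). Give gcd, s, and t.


Euclidean algorithm on (381, 246) — divide until remainder is 0:
  381 = 1 · 246 + 135
  246 = 1 · 135 + 111
  135 = 1 · 111 + 24
  111 = 4 · 24 + 15
  24 = 1 · 15 + 9
  15 = 1 · 9 + 6
  9 = 1 · 6 + 3
  6 = 2 · 3 + 0
gcd(381, 246) = 3.
Track Bezout coefficients alongside the remainders: start with r₀ = 381 = a·1 + b·0 (s = 1, t = 0) and r₁ = 246 = a·0 + b·1 (s = 0, t = 1); each new remainder r_{k+1} = r_{k-1} − q_k·r_k inherits s_{k+1} = s_{k-1} − q_k·s_k, t_{k+1} = t_{k-1} − q_k·t_k, so r_k = a·s_k + b·t_k at every step:
  q = 1: r = 135, s = 1 − 1·0 = 1, t = 0 − 1·1 = -1  (check: 381·1 + 246·(-1) = 135)
  q = 1: r = 111, s = 0 − 1·1 = -1, t = 1 − 1·(-1) = 2  (check: 381·(-1) + 246·2 = 111)
  q = 1: r = 24, s = 1 − 1·(-1) = 2, t = -1 − 1·2 = -3  (check: 381·2 + 246·(-3) = 24)
  q = 4: r = 15, s = -1 − 4·2 = -9, t = 2 − 4·(-3) = 14  (check: 381·(-9) + 246·14 = 15)
  q = 1: r = 9, s = 2 − 1·(-9) = 11, t = -3 − 1·14 = -17  (check: 381·11 + 246·(-17) = 9)
  q = 1: r = 6, s = -9 − 1·11 = -20, t = 14 − 1·(-17) = 31  (check: 381·(-20) + 246·31 = 6)
  q = 1: r = 3, s = 11 − 1·(-20) = 31, t = -17 − 1·31 = -48  (check: 381·31 + 246·(-48) = 3)
The row with r = 3 (the gcd) gives the Bezout coefficients s = 31, t = -48.
Result: 381 · (31) + 246 · (-48) = 3.

gcd(381, 246) = 3; s = 31, t = -48 (check: 381·31 + 246·(-48) = 3).


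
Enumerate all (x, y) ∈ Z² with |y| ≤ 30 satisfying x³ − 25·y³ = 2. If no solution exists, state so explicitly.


The equation is x³ - 25y³ = 2. For fixed y, x³ = 25·y³ + 2, so a solution requires the RHS to be a perfect cube.
Strategy: iterate y from -30 to 30, compute RHS = 25·y³ + 2, and check whether it is a (positive or negative) perfect cube.
Check small values of y:
  y = 0: RHS = 2 is not a perfect cube.
  y = 1: RHS = 27 = (3)³ ⇒ x = 3 works.
  y = -1: RHS = -23 is not a perfect cube.
  y = 2: RHS = 202 is not a perfect cube.
  y = -2: RHS = -198 is not a perfect cube.
  y = 3: RHS = 677 is not a perfect cube.
  y = -3: RHS = -673 is not a perfect cube.
Continuing the search up to |y| = 30 finds no further solutions beyond those listed.
Collected solutions: (3, 1).

Solutions (with |y| ≤ 30): (3, 1).


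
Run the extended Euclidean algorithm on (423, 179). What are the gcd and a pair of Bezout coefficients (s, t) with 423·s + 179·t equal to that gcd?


Euclidean algorithm on (423, 179) — divide until remainder is 0:
  423 = 2 · 179 + 65
  179 = 2 · 65 + 49
  65 = 1 · 49 + 16
  49 = 3 · 16 + 1
  16 = 16 · 1 + 0
gcd(423, 179) = 1.
Track Bezout coefficients alongside the remainders: start with r₀ = 423 = a·1 + b·0 (s = 1, t = 0) and r₁ = 179 = a·0 + b·1 (s = 0, t = 1); each new remainder r_{k+1} = r_{k-1} − q_k·r_k inherits s_{k+1} = s_{k-1} − q_k·s_k, t_{k+1} = t_{k-1} − q_k·t_k, so r_k = a·s_k + b·t_k at every step:
  q = 2: r = 65, s = 1 − 2·0 = 1, t = 0 − 2·1 = -2  (check: 423·1 + 179·(-2) = 65)
  q = 2: r = 49, s = 0 − 2·1 = -2, t = 1 − 2·(-2) = 5  (check: 423·(-2) + 179·5 = 49)
  q = 1: r = 16, s = 1 − 1·(-2) = 3, t = -2 − 1·5 = -7  (check: 423·3 + 179·(-7) = 16)
  q = 3: r = 1, s = -2 − 3·3 = -11, t = 5 − 3·(-7) = 26  (check: 423·(-11) + 179·26 = 1)
The row with r = 1 (the gcd) gives the Bezout coefficients s = -11, t = 26.
Result: 423 · (-11) + 179 · (26) = 1.

gcd(423, 179) = 1; s = -11, t = 26 (check: 423·(-11) + 179·26 = 1).


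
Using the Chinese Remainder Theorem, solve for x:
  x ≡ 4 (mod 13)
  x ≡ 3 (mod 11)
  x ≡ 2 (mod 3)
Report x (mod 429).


Moduli 13, 11, 3 are pairwise coprime; by CRT there is a unique solution modulo M = 13 · 11 · 3 = 429.
Solve pairwise, accumulating the modulus:
  Start with x ≡ 4 (mod 13).
  Combine with x ≡ 3 (mod 11): since gcd(13, 11) = 1, we get a unique residue mod 143.
    Write x = 4 + 13·t and substitute into x ≡ 3 (mod 11): 13·t ≡ 3 − 4 = -1 (mod 11).
    Reduce coefficients mod 11: 2·t ≡ 10 (mod 11).
    The inverse of 2 mod 11 is 6 (since 2·6 = 12 = 1·11 + 1), so t ≡ 6·10 = 60 ≡ 5 (mod 11).
    Then x = 4 + 13·5 = 69, valid modulo lcm(13, 11) = 143: x ≡ 69 (mod 143).
  Combine with x ≡ 2 (mod 3): since gcd(143, 3) = 1, we get a unique residue mod 429.
    Write x = 69 + 143·t and substitute into x ≡ 2 (mod 3): 143·t ≡ 2 − 69 = -67 (mod 3).
    Reduce coefficients mod 3: 2·t ≡ 2 (mod 3).
    The inverse of 2 mod 3 is 2 (since 2·2 = 4 = 1·3 + 1), so t ≡ 2·2 = 4 ≡ 1 (mod 3).
    Then x = 69 + 143·1 = 212, valid modulo lcm(143, 3) = 429: x ≡ 212 (mod 429).
Verify: 212 mod 13 = 4 ✓, 212 mod 11 = 3 ✓, 212 mod 3 = 2 ✓.

x ≡ 212 (mod 429).


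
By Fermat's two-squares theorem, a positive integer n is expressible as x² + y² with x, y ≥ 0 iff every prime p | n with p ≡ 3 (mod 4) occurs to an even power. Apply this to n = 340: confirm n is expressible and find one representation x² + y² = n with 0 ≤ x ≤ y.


Step 1: Factor n = 340 = 2^2 · 5 · 17.
Step 2: Check the mod-4 condition on each prime factor: 2 = 2 (special); 5 ≡ 1 (mod 4), exponent 1; 17 ≡ 1 (mod 4), exponent 1.
All primes ≡ 3 (mod 4) appear to even exponent (or don't appear), so by the two-squares theorem n IS expressible as a sum of two squares.
Step 3: Build a representation. Group n = k² · m with k = 2 and m = 5 · 17 = 85 (a product of primes ≡ 1 (mod 4)); a representation of m scales to one of n via (k·x)² + (k·y)² = k²(x² + y²). Each prime p ≡ 1 (mod 4) is itself a sum of two squares; find a² by testing p − a² for a perfect square:
  5: 5 − 1² = 4 = 2² ⇒ 5 = 1² + 2².
  17: 17 − 1² = 16 = 4² ⇒ 17 = 1² + 4².
  Combine using the Brahmagupta–Fibonacci identity (a² + b²)(c² + d²) = (ac − bd)² + (ad + bc)² = (ac + bd)² + (ad − bc)²:
  5 · 17 = 85: from (1² + 2²)(1² + 4²), take (1·1 − 2·4, 1·4 + 2·1) = (1 − 8, 4 + 2) = (-7, 6); dropping signs (only squares matter) gives (7, 6); check 7² + 6² = 49 + 36 = 85 ✓.
  Scale by k = 2: (2·7, 2·6) = (14, 12).
Step 4: Order so x ≤ y and verify: 12² + 14² = 144 + 196 = 340 = n. ✓

n = 340 = 12² + 14² (one valid representation with x ≤ y).


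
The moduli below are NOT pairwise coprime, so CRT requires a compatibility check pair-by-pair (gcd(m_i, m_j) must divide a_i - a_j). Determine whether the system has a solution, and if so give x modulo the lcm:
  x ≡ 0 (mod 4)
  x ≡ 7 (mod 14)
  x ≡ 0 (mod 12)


Moduli 4, 14, 12 are not pairwise coprime, so CRT works modulo lcm(m_i) when all pairwise compatibility conditions hold.
Pairwise compatibility: gcd(m_i, m_j) must divide a_i - a_j for every pair.
Merge one congruence at a time:
  Start: x ≡ 0 (mod 4).
  Combine with x ≡ 7 (mod 14): gcd(4, 14) = 2, and 7 - 0 = 7 is NOT divisible by 2.
    ⇒ system is inconsistent (no integer solution).

No solution (the system is inconsistent).


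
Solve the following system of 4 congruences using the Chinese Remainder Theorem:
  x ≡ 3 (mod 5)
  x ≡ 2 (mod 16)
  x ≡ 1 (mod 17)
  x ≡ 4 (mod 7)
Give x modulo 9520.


Product of moduli M = 5 · 16 · 17 · 7 = 9520.
Merge one congruence at a time:
  Start: x ≡ 3 (mod 5).
  Combine with x ≡ 2 (mod 16); new modulus lcm = 80.
    Write x = 3 + 5·t and substitute into x ≡ 2 (mod 16): 5·t ≡ 2 − 3 = -1 (mod 16).
    Reduce coefficients mod 16: 5·t ≡ 15 (mod 16).
    The inverse of 5 mod 16 is 13 (since 5·13 = 65 = 4·16 + 1), so t ≡ 13·15 = 195 ≡ 3 (mod 16).
    Then x = 3 + 5·3 = 18, valid modulo lcm(5, 16) = 80: x ≡ 18 (mod 80).
  Combine with x ≡ 1 (mod 17); new modulus lcm = 1360.
    Write x = 18 + 80·t and substitute into x ≡ 1 (mod 17): 80·t ≡ 1 − 18 = -17 (mod 17).
    Reduce coefficients mod 17: 12·t ≡ 0 (mod 17).
    The inverse of 12 mod 17 is 10 (since 12·10 = 120 = 7·17 + 1), so t ≡ 10·0 = 0 ≡ 0 (mod 17).
    Then x = 18 + 80·0 = 18, valid modulo lcm(80, 17) = 1360: x ≡ 18 (mod 1360).
  Combine with x ≡ 4 (mod 7); new modulus lcm = 9520.
    Write x = 18 + 1360·t and substitute into x ≡ 4 (mod 7): 1360·t ≡ 4 − 18 = -14 (mod 7).
    Reduce coefficients mod 7: 2·t ≡ 0 (mod 7).
    The inverse of 2 mod 7 is 4 (since 2·4 = 8 = 1·7 + 1), so t ≡ 4·0 = 0 ≡ 0 (mod 7).
    Then x = 18 + 1360·0 = 18, valid modulo lcm(1360, 7) = 9520: x ≡ 18 (mod 9520).
Verify against each original: 18 mod 5 = 3, 18 mod 16 = 2, 18 mod 17 = 1, 18 mod 7 = 4.

x ≡ 18 (mod 9520).


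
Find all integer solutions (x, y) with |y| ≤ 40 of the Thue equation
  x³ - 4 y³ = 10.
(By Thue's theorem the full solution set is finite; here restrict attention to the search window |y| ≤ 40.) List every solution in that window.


The equation is x³ - 4y³ = 10. For fixed y, x³ = 4·y³ + 10, so a solution requires the RHS to be a perfect cube.
Strategy: iterate y from -40 to 40, compute RHS = 4·y³ + 10, and check whether it is a (positive or negative) perfect cube.
Check small values of y:
  y = 0: RHS = 10 is not a perfect cube.
  y = 1: RHS = 14 is not a perfect cube.
  y = -1: RHS = 6 is not a perfect cube.
  y = 2: RHS = 42 is not a perfect cube.
  y = -2: RHS = -22 is not a perfect cube.
  y = 3: RHS = 118 is not a perfect cube.
  y = -3: RHS = -98 is not a perfect cube.
Continuing the search up to |y| = 40 finds no solutions either.
No (x, y) in the scanned range satisfies the equation.

No integer solutions with |y| ≤ 40.


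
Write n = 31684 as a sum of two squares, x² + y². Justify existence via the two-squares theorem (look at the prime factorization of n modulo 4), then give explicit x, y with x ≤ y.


Step 1: Factor n = 31684 = 2^2 · 89^2.
Step 2: Check the mod-4 condition on each prime factor: 2 = 2 (special); 89 ≡ 1 (mod 4), exponent 2.
All primes ≡ 3 (mod 4) appear to even exponent (or don't appear), so by the two-squares theorem n IS expressible as a sum of two squares.
Step 3: Build a representation. Group n = k² · m with k = 2 and m = 89 · 89 = 7921 (a product of primes ≡ 1 (mod 4)); a representation of m scales to one of n via (k·x)² + (k·y)² = k²(x² + y²). Each prime p ≡ 1 (mod 4) is itself a sum of two squares; find a² by testing p − a² for a perfect square:
  89: 89 − 1² = 88, 89 − 2² = 85, 89 − 3² = 80, 89 − 4² = 73, 89 − 5² = 64 = 8² ⇒ 89 = 5² + 8².
  Combine using the Brahmagupta–Fibonacci identity (a² + b²)(c² + d²) = (ac − bd)² + (ad + bc)² = (ac + bd)² + (ad − bc)²:
  89 · 89 = 7921: from (5² + 8²)(5² + 8²), take (5·5 − 8·8, 5·8 + 8·5) = (25 − 64, 40 + 40) = (-39, 80); dropping signs (only squares matter) gives (39, 80); check 39² + 80² = 1521 + 6400 = 7921 ✓.
  Scale by k = 2: (2·39, 2·80) = (78, 160).
Step 4: Order so x ≤ y and verify: 78² + 160² = 6084 + 25600 = 31684 = n. ✓

n = 31684 = 78² + 160² (one valid representation with x ≤ y).


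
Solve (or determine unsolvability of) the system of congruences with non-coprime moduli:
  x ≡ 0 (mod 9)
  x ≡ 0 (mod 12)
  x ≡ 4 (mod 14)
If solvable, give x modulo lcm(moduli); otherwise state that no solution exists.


Moduli 9, 12, 14 are not pairwise coprime, so CRT works modulo lcm(m_i) when all pairwise compatibility conditions hold.
Pairwise compatibility: gcd(m_i, m_j) must divide a_i - a_j for every pair.
Merge one congruence at a time:
  Start: x ≡ 0 (mod 9).
  Combine with x ≡ 0 (mod 12): gcd(9, 12) = 3; 0 - 0 = 0, which IS divisible by 3, so compatible.
    Write x = 0 + 9·t and substitute into x ≡ 0 (mod 12): 9·t ≡ 0 − 0 = 0 (mod 12).
    Divide the congruence (and modulus) by g = 3: 3·t ≡ 0 (mod 4).
    The inverse of 3 mod 4 is 3 (since 3·3 = 9 = 2·4 + 1), so t ≡ 3·0 = 0 ≡ 0 (mod 4).
    Then x = 0 + 9·0 = 0, valid modulo lcm(9, 12) = 36: x ≡ 0 (mod 36).
  Combine with x ≡ 4 (mod 14): gcd(36, 14) = 2; 4 - 0 = 4, which IS divisible by 2, so compatible.
    Write x = 0 + 36·t and substitute into x ≡ 4 (mod 14): 36·t ≡ 4 − 0 = 4 (mod 14).
    Divide the congruence (and modulus) by g = 2: 18·t ≡ 2 (mod 7).
    Reduce coefficients mod 7: 4·t ≡ 2 (mod 7).
    The inverse of 4 mod 7 is 2 (since 4·2 = 8 = 1·7 + 1), so t ≡ 2·2 = 4 ≡ 4 (mod 7).
    Then x = 0 + 36·4 = 144, valid modulo lcm(36, 14) = 252: x ≡ 144 (mod 252).
Verify: 144 mod 9 = 0, 144 mod 12 = 0, 144 mod 14 = 4.

x ≡ 144 (mod 252).


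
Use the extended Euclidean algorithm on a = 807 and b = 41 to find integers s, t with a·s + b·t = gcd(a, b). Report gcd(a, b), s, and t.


Euclidean algorithm on (807, 41) — divide until remainder is 0:
  807 = 19 · 41 + 28
  41 = 1 · 28 + 13
  28 = 2 · 13 + 2
  13 = 6 · 2 + 1
  2 = 2 · 1 + 0
gcd(807, 41) = 1.
Track Bezout coefficients alongside the remainders: start with r₀ = 807 = a·1 + b·0 (s = 1, t = 0) and r₁ = 41 = a·0 + b·1 (s = 0, t = 1); each new remainder r_{k+1} = r_{k-1} − q_k·r_k inherits s_{k+1} = s_{k-1} − q_k·s_k, t_{k+1} = t_{k-1} − q_k·t_k, so r_k = a·s_k + b·t_k at every step:
  q = 19: r = 28, s = 1 − 19·0 = 1, t = 0 − 19·1 = -19  (check: 807·1 + 41·(-19) = 28)
  q = 1: r = 13, s = 0 − 1·1 = -1, t = 1 − 1·(-19) = 20  (check: 807·(-1) + 41·20 = 13)
  q = 2: r = 2, s = 1 − 2·(-1) = 3, t = -19 − 2·20 = -59  (check: 807·3 + 41·(-59) = 2)
  q = 6: r = 1, s = -1 − 6·3 = -19, t = 20 − 6·(-59) = 374  (check: 807·(-19) + 41·374 = 1)
The row with r = 1 (the gcd) gives the Bezout coefficients s = -19, t = 374.
Result: 807 · (-19) + 41 · (374) = 1.

gcd(807, 41) = 1; s = -19, t = 374 (check: 807·(-19) + 41·374 = 1).


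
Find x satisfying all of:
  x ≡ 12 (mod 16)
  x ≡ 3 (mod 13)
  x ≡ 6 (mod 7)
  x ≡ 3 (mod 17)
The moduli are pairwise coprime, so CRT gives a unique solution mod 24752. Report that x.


Product of moduli M = 16 · 13 · 7 · 17 = 24752.
Merge one congruence at a time:
  Start: x ≡ 12 (mod 16).
  Combine with x ≡ 3 (mod 13); new modulus lcm = 208.
    Write x = 12 + 16·t and substitute into x ≡ 3 (mod 13): 16·t ≡ 3 − 12 = -9 (mod 13).
    Reduce coefficients mod 13: 3·t ≡ 4 (mod 13).
    The inverse of 3 mod 13 is 9 (since 3·9 = 27 = 2·13 + 1), so t ≡ 9·4 = 36 ≡ 10 (mod 13).
    Then x = 12 + 16·10 = 172, valid modulo lcm(16, 13) = 208: x ≡ 172 (mod 208).
  Combine with x ≡ 6 (mod 7); new modulus lcm = 1456.
    Write x = 172 + 208·t and substitute into x ≡ 6 (mod 7): 208·t ≡ 6 − 172 = -166 (mod 7).
    Reduce coefficients mod 7: 5·t ≡ 2 (mod 7).
    The inverse of 5 mod 7 is 3 (since 5·3 = 15 = 2·7 + 1), so t ≡ 3·2 = 6 ≡ 6 (mod 7).
    Then x = 172 + 208·6 = 1420, valid modulo lcm(208, 7) = 1456: x ≡ 1420 (mod 1456).
  Combine with x ≡ 3 (mod 17); new modulus lcm = 24752.
    Write x = 1420 + 1456·t and substitute into x ≡ 3 (mod 17): 1456·t ≡ 3 − 1420 = -1417 (mod 17).
    Reduce coefficients mod 17: 11·t ≡ 11 (mod 17).
    The inverse of 11 mod 17 is 14 (since 11·14 = 154 = 9·17 + 1), so t ≡ 14·11 = 154 ≡ 1 (mod 17).
    Then x = 1420 + 1456·1 = 2876, valid modulo lcm(1456, 17) = 24752: x ≡ 2876 (mod 24752).
Verify against each original: 2876 mod 16 = 12, 2876 mod 13 = 3, 2876 mod 7 = 6, 2876 mod 17 = 3.

x ≡ 2876 (mod 24752).


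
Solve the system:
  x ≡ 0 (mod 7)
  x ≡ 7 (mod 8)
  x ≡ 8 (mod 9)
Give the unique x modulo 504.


Moduli 7, 8, 9 are pairwise coprime; by CRT there is a unique solution modulo M = 7 · 8 · 9 = 504.
Solve pairwise, accumulating the modulus:
  Start with x ≡ 0 (mod 7).
  Combine with x ≡ 7 (mod 8): since gcd(7, 8) = 1, we get a unique residue mod 56.
    Write x = 0 + 7·t and substitute into x ≡ 7 (mod 8): 7·t ≡ 7 − 0 = 7 (mod 8).
    The inverse of 7 mod 8 is 7 (since 7·7 = 49 = 6·8 + 1), so t ≡ 7·7 = 49 ≡ 1 (mod 8).
    Then x = 0 + 7·1 = 7, valid modulo lcm(7, 8) = 56: x ≡ 7 (mod 56).
  Combine with x ≡ 8 (mod 9): since gcd(56, 9) = 1, we get a unique residue mod 504.
    Write x = 7 + 56·t and substitute into x ≡ 8 (mod 9): 56·t ≡ 8 − 7 = 1 (mod 9).
    Reduce coefficients mod 9: 2·t ≡ 1 (mod 9).
    The inverse of 2 mod 9 is 5 (since 2·5 = 10 = 1·9 + 1), so t ≡ 5·1 = 5 ≡ 5 (mod 9).
    Then x = 7 + 56·5 = 287, valid modulo lcm(56, 9) = 504: x ≡ 287 (mod 504).
Verify: 287 mod 7 = 0 ✓, 287 mod 8 = 7 ✓, 287 mod 9 = 8 ✓.

x ≡ 287 (mod 504).


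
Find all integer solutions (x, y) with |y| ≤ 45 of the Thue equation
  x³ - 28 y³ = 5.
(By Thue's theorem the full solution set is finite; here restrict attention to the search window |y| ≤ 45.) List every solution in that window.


The equation is x³ - 28y³ = 5. For fixed y, x³ = 28·y³ + 5, so a solution requires the RHS to be a perfect cube.
Strategy: iterate y from -45 to 45, compute RHS = 28·y³ + 5, and check whether it is a (positive or negative) perfect cube.
Check small values of y:
  y = 0: RHS = 5 is not a perfect cube.
  y = 1: RHS = 33 is not a perfect cube.
  y = -1: RHS = -23 is not a perfect cube.
  y = 2: RHS = 229 is not a perfect cube.
  y = -2: RHS = -219 is not a perfect cube.
  y = 3: RHS = 761 is not a perfect cube.
  y = -3: RHS = -751 is not a perfect cube.
Continuing the search up to |y| = 45 finds no solutions either.
No (x, y) in the scanned range satisfies the equation.

No integer solutions with |y| ≤ 45.


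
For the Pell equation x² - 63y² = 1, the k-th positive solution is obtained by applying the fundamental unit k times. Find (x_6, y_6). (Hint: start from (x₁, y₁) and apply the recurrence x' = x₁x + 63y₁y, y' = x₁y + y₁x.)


Step 1: Find the fundamental solution (x₁, y₁) of x² - 63y² = 1.
  Expand √63 as a continued fraction. a₀ = ⌊√63⌋ = 7; iterate m_{k+1} = d_k·a_k − m_k, d_{k+1} = (63 − m_{k+1}²)/d_k, a_{k+1} = ⌊(a₀ + m_{k+1})/d_{k+1}⌋ (starting m₀ = 0, d₀ = 1), with convergents p_k = a_k·p_{k-1} + p_{k-2}, q_k = a_k·q_{k-1} + q_{k-2} (p₋₁ = 1, q₋₁ = 0):
  k = 0: a₀ = 7; p₀/q₀ = 7/1; p₀² − 63·q₀² = 49 − 63 = -14.
  k = 1: m = 7, d = 14, a = ⌊(7 + 7)/14⌋ = 1; p/q = (1·7 + 1)/(1·1 + 0) = 8/1; p² − 63·q² = 64 − 63 = 1.
  The first convergent with p² − 63·q² = 1 gives the fundamental solution (x₁, y₁) = (8, 1).
Step 2: Apply the recurrence (x_{n+1}, y_{n+1}) = (x₁x_n + 63y₁y_n, x₁y_n + y₁x_n) repeatedly.
  From (x_1, y_1) = (8, 1): x_2 = 8·8 + 63·1·1 = 127; y_2 = 8·1 + 1·8 = 16.
  From (x_2, y_2) = (127, 16): x_3 = 8·127 + 63·1·16 = 2024; y_3 = 8·16 + 1·127 = 255.
  From (x_3, y_3) = (2024, 255): x_4 = 8·2024 + 63·1·255 = 32257; y_4 = 8·255 + 1·2024 = 4064.
  From (x_4, y_4) = (32257, 4064): x_5 = 8·32257 + 63·1·4064 = 514088; y_5 = 8·4064 + 1·32257 = 64769.
  From (x_5, y_5) = (514088, 64769): x_6 = 8·514088 + 63·1·64769 = 8193151; y_6 = 8·64769 + 1·514088 = 1032240.
Step 3: Verify x_6² - 63·y_6² = 67127723308801 - 67127723308800 = 1 (should be 1). ✓

(x_1, y_1) = (8, 1); (x_6, y_6) = (8193151, 1032240).


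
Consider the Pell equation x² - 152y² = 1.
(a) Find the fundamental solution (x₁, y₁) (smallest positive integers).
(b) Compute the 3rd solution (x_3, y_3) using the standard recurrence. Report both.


Step 1: Find the fundamental solution (x₁, y₁) of x² - 152y² = 1.
  Expand √152 as a continued fraction. a₀ = ⌊√152⌋ = 12; iterate m_{k+1} = d_k·a_k − m_k, d_{k+1} = (152 − m_{k+1}²)/d_k, a_{k+1} = ⌊(a₀ + m_{k+1})/d_{k+1}⌋ (starting m₀ = 0, d₀ = 1), with convergents p_k = a_k·p_{k-1} + p_{k-2}, q_k = a_k·q_{k-1} + q_{k-2} (p₋₁ = 1, q₋₁ = 0):
  k = 0: a₀ = 12; p₀/q₀ = 12/1; p₀² − 152·q₀² = 144 − 152 = -8.
  k = 1: m = 12, d = 8, a = ⌊(12 + 12)/8⌋ = 3; p/q = (3·12 + 1)/(3·1 + 0) = 37/3; p² − 152·q² = 1369 − 1368 = 1.
  The first convergent with p² − 152·q² = 1 gives the fundamental solution (x₁, y₁) = (37, 3).
Step 2: Apply the recurrence (x_{n+1}, y_{n+1}) = (x₁x_n + 152y₁y_n, x₁y_n + y₁x_n) repeatedly.
  From (x_1, y_1) = (37, 3): x_2 = 37·37 + 152·3·3 = 2737; y_2 = 37·3 + 3·37 = 222.
  From (x_2, y_2) = (2737, 222): x_3 = 37·2737 + 152·3·222 = 202501; y_3 = 37·222 + 3·2737 = 16425.
Step 3: Verify x_3² - 152·y_3² = 41006655001 - 41006655000 = 1 (should be 1). ✓

(x_1, y_1) = (37, 3); (x_3, y_3) = (202501, 16425).


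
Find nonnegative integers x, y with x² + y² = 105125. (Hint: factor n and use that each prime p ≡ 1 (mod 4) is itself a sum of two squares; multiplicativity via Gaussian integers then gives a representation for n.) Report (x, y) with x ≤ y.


Step 1: Factor n = 105125 = 5^3 · 29^2.
Step 2: Check the mod-4 condition on each prime factor: 5 ≡ 1 (mod 4), exponent 3; 29 ≡ 1 (mod 4), exponent 2.
All primes ≡ 3 (mod 4) appear to even exponent (or don't appear), so by the two-squares theorem n IS expressible as a sum of two squares.
Step 3: Build a representation. Group n = k² · m with k = 5 and m = 5 · 29 · 29 = 4205 (a product of primes ≡ 1 (mod 4)); a representation of m scales to one of n via (k·x)² + (k·y)² = k²(x² + y²). Each prime p ≡ 1 (mod 4) is itself a sum of two squares; find a² by testing p − a² for a perfect square:
  5: 5 − 1² = 4 = 2² ⇒ 5 = 1² + 2².
  29: 29 − 1² = 28, 29 − 2² = 25 = 5² ⇒ 29 = 2² + 5².
  Combine using the Brahmagupta–Fibonacci identity (a² + b²)(c² + d²) = (ac − bd)² + (ad + bc)² = (ac + bd)² + (ad − bc)²:
  5 · 29 = 145: from (1² + 2²)(2² + 5²), take (1·2 − 2·5, 1·5 + 2·2) = (2 − 10, 5 + 4) = (-8, 9); dropping signs (only squares matter) gives (8, 9); check 8² + 9² = 64 + 81 = 145 ✓.
  145 · 29 = 4205: from (8² + 9²)(2² + 5²), take (8·2 − 9·5, 8·5 + 9·2) = (16 − 45, 40 + 18) = (-29, 58); dropping signs (only squares matter) gives (29, 58); check 29² + 58² = 841 + 3364 = 4205 ✓.
  Scale by k = 5: (5·29, 5·58) = (145, 290).
Step 4: Order so x ≤ y and verify: 145² + 290² = 21025 + 84100 = 105125 = n. ✓

n = 105125 = 145² + 290² (one valid representation with x ≤ y).


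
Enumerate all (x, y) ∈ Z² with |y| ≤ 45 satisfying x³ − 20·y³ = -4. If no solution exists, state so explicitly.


The equation is x³ - 20y³ = -4. For fixed y, x³ = 20·y³ − 4, so a solution requires the RHS to be a perfect cube.
Strategy: iterate y from -45 to 45, compute RHS = 20·y³ − 4, and check whether it is a (positive or negative) perfect cube.
Check small values of y:
  y = 0: RHS = -4 is not a perfect cube.
  y = 1: RHS = 16 is not a perfect cube.
  y = -1: RHS = -24 is not a perfect cube.
  y = 2: RHS = 156 is not a perfect cube.
  y = -2: RHS = -164 is not a perfect cube.
  y = 3: RHS = 536 is not a perfect cube.
  y = -3: RHS = -544 is not a perfect cube.
Continuing the search up to |y| = 45 finds no solutions either.
No (x, y) in the scanned range satisfies the equation.

No integer solutions with |y| ≤ 45.


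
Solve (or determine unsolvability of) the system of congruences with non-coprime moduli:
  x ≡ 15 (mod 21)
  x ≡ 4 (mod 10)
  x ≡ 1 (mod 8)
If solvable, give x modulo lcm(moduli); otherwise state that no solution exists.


Moduli 21, 10, 8 are not pairwise coprime, so CRT works modulo lcm(m_i) when all pairwise compatibility conditions hold.
Pairwise compatibility: gcd(m_i, m_j) must divide a_i - a_j for every pair.
Merge one congruence at a time:
  Start: x ≡ 15 (mod 21).
  Combine with x ≡ 4 (mod 10): gcd(21, 10) = 1; 4 - 15 = -11, which IS divisible by 1, so compatible.
    Write x = 15 + 21·t and substitute into x ≡ 4 (mod 10): 21·t ≡ 4 − 15 = -11 (mod 10).
    Reduce coefficients mod 10: 1·t ≡ 9 (mod 10).
    So t ≡ 9 (mod 10).
    Then x = 15 + 21·9 = 204, valid modulo lcm(21, 10) = 210: x ≡ 204 (mod 210).
  Combine with x ≡ 1 (mod 8): gcd(210, 8) = 2, and 1 - 204 = -203 is NOT divisible by 2.
    ⇒ system is inconsistent (no integer solution).

No solution (the system is inconsistent).


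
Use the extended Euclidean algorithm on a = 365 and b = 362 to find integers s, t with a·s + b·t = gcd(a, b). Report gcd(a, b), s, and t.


Euclidean algorithm on (365, 362) — divide until remainder is 0:
  365 = 1 · 362 + 3
  362 = 120 · 3 + 2
  3 = 1 · 2 + 1
  2 = 2 · 1 + 0
gcd(365, 362) = 1.
Track Bezout coefficients alongside the remainders: start with r₀ = 365 = a·1 + b·0 (s = 1, t = 0) and r₁ = 362 = a·0 + b·1 (s = 0, t = 1); each new remainder r_{k+1} = r_{k-1} − q_k·r_k inherits s_{k+1} = s_{k-1} − q_k·s_k, t_{k+1} = t_{k-1} − q_k·t_k, so r_k = a·s_k + b·t_k at every step:
  q = 1: r = 3, s = 1 − 1·0 = 1, t = 0 − 1·1 = -1  (check: 365·1 + 362·(-1) = 3)
  q = 120: r = 2, s = 0 − 120·1 = -120, t = 1 − 120·(-1) = 121  (check: 365·(-120) + 362·121 = 2)
  q = 1: r = 1, s = 1 − 1·(-120) = 121, t = -1 − 1·121 = -122  (check: 365·121 + 362·(-122) = 1)
The row with r = 1 (the gcd) gives the Bezout coefficients s = 121, t = -122.
Result: 365 · (121) + 362 · (-122) = 1.

gcd(365, 362) = 1; s = 121, t = -122 (check: 365·121 + 362·(-122) = 1).


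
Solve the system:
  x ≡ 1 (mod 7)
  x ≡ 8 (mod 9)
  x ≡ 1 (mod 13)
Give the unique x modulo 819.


Moduli 7, 9, 13 are pairwise coprime; by CRT there is a unique solution modulo M = 7 · 9 · 13 = 819.
Solve pairwise, accumulating the modulus:
  Start with x ≡ 1 (mod 7).
  Combine with x ≡ 8 (mod 9): since gcd(7, 9) = 1, we get a unique residue mod 63.
    Write x = 1 + 7·t and substitute into x ≡ 8 (mod 9): 7·t ≡ 8 − 1 = 7 (mod 9).
    The inverse of 7 mod 9 is 4 (since 7·4 = 28 = 3·9 + 1), so t ≡ 4·7 = 28 ≡ 1 (mod 9).
    Then x = 1 + 7·1 = 8, valid modulo lcm(7, 9) = 63: x ≡ 8 (mod 63).
  Combine with x ≡ 1 (mod 13): since gcd(63, 13) = 1, we get a unique residue mod 819.
    Write x = 8 + 63·t and substitute into x ≡ 1 (mod 13): 63·t ≡ 1 − 8 = -7 (mod 13).
    Reduce coefficients mod 13: 11·t ≡ 6 (mod 13).
    The inverse of 11 mod 13 is 6 (since 11·6 = 66 = 5·13 + 1), so t ≡ 6·6 = 36 ≡ 10 (mod 13).
    Then x = 8 + 63·10 = 638, valid modulo lcm(63, 13) = 819: x ≡ 638 (mod 819).
Verify: 638 mod 7 = 1 ✓, 638 mod 9 = 8 ✓, 638 mod 13 = 1 ✓.

x ≡ 638 (mod 819).


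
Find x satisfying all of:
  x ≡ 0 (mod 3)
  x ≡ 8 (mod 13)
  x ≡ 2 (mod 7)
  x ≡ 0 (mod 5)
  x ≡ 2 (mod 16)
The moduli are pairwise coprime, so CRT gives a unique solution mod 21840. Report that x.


Product of moduli M = 3 · 13 · 7 · 5 · 16 = 21840.
Merge one congruence at a time:
  Start: x ≡ 0 (mod 3).
  Combine with x ≡ 8 (mod 13); new modulus lcm = 39.
    Write x = 0 + 3·t and substitute into x ≡ 8 (mod 13): 3·t ≡ 8 − 0 = 8 (mod 13).
    The inverse of 3 mod 13 is 9 (since 3·9 = 27 = 2·13 + 1), so t ≡ 9·8 = 72 ≡ 7 (mod 13).
    Then x = 0 + 3·7 = 21, valid modulo lcm(3, 13) = 39: x ≡ 21 (mod 39).
  Combine with x ≡ 2 (mod 7); new modulus lcm = 273.
    Write x = 21 + 39·t and substitute into x ≡ 2 (mod 7): 39·t ≡ 2 − 21 = -19 (mod 7).
    Reduce coefficients mod 7: 4·t ≡ 2 (mod 7).
    The inverse of 4 mod 7 is 2 (since 4·2 = 8 = 1·7 + 1), so t ≡ 2·2 = 4 ≡ 4 (mod 7).
    Then x = 21 + 39·4 = 177, valid modulo lcm(39, 7) = 273: x ≡ 177 (mod 273).
  Combine with x ≡ 0 (mod 5); new modulus lcm = 1365.
    Write x = 177 + 273·t and substitute into x ≡ 0 (mod 5): 273·t ≡ 0 − 177 = -177 (mod 5).
    Reduce coefficients mod 5: 3·t ≡ 3 (mod 5).
    The inverse of 3 mod 5 is 2 (since 3·2 = 6 = 1·5 + 1), so t ≡ 2·3 = 6 ≡ 1 (mod 5).
    Then x = 177 + 273·1 = 450, valid modulo lcm(273, 5) = 1365: x ≡ 450 (mod 1365).
  Combine with x ≡ 2 (mod 16); new modulus lcm = 21840.
    Write x = 450 + 1365·t and substitute into x ≡ 2 (mod 16): 1365·t ≡ 2 − 450 = -448 (mod 16).
    Reduce coefficients mod 16: 5·t ≡ 0 (mod 16).
    The inverse of 5 mod 16 is 13 (since 5·13 = 65 = 4·16 + 1), so t ≡ 13·0 = 0 ≡ 0 (mod 16).
    Then x = 450 + 1365·0 = 450, valid modulo lcm(1365, 16) = 21840: x ≡ 450 (mod 21840).
Verify against each original: 450 mod 3 = 0, 450 mod 13 = 8, 450 mod 7 = 2, 450 mod 5 = 0, 450 mod 16 = 2.

x ≡ 450 (mod 21840).


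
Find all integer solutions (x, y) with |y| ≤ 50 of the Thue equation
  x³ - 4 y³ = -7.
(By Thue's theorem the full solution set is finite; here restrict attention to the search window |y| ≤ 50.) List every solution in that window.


The equation is x³ - 4y³ = -7. For fixed y, x³ = 4·y³ − 7, so a solution requires the RHS to be a perfect cube.
Strategy: iterate y from -50 to 50, compute RHS = 4·y³ − 7, and check whether it is a (positive or negative) perfect cube.
Check small values of y:
  y = 0: RHS = -7 is not a perfect cube.
  y = 1: RHS = -3 is not a perfect cube.
  y = -1: RHS = -11 is not a perfect cube.
  y = 2: RHS = 25 is not a perfect cube.
  y = -2: RHS = -39 is not a perfect cube.
  y = 3: RHS = 101 is not a perfect cube.
  y = -3: RHS = -115 is not a perfect cube.
Continuing the search up to |y| = 50 finds no solutions either.
No (x, y) in the scanned range satisfies the equation.

No integer solutions with |y| ≤ 50.


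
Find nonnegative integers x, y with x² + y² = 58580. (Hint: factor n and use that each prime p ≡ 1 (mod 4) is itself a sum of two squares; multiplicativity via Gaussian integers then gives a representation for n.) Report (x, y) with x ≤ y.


Step 1: Factor n = 58580 = 2^2 · 5 · 29 · 101.
Step 2: Check the mod-4 condition on each prime factor: 2 = 2 (special); 5 ≡ 1 (mod 4), exponent 1; 29 ≡ 1 (mod 4), exponent 1; 101 ≡ 1 (mod 4), exponent 1.
All primes ≡ 3 (mod 4) appear to even exponent (or don't appear), so by the two-squares theorem n IS expressible as a sum of two squares.
Step 3: Build a representation. Group n = k² · m with k = 2 and m = 5 · 29 · 101 = 14645 (a product of primes ≡ 1 (mod 4)); a representation of m scales to one of n via (k·x)² + (k·y)² = k²(x² + y²). Each prime p ≡ 1 (mod 4) is itself a sum of two squares; find a² by testing p − a² for a perfect square:
  5: 5 − 1² = 4 = 2² ⇒ 5 = 1² + 2².
  29: 29 − 1² = 28, 29 − 2² = 25 = 5² ⇒ 29 = 2² + 5².
  101: 101 − 1² = 100 = 10² ⇒ 101 = 1² + 10².
  Combine using the Brahmagupta–Fibonacci identity (a² + b²)(c² + d²) = (ac − bd)² + (ad + bc)² = (ac + bd)² + (ad − bc)²:
  5 · 29 = 145: from (1² + 2²)(2² + 5²), take (1·2 − 2·5, 1·5 + 2·2) = (2 − 10, 5 + 4) = (-8, 9); dropping signs (only squares matter) gives (8, 9); check 8² + 9² = 64 + 81 = 145 ✓.
  145 · 101 = 14645: from (8² + 9²)(1² + 10²), take (8·1 − 9·10, 8·10 + 9·1) = (8 − 90, 80 + 9) = (-82, 89); dropping signs (only squares matter) gives (82, 89); check 82² + 89² = 6724 + 7921 = 14645 ✓.
  Scale by k = 2: (2·82, 2·89) = (164, 178).
Step 4: Order so x ≤ y and verify: 164² + 178² = 26896 + 31684 = 58580 = n. ✓

n = 58580 = 164² + 178² (one valid representation with x ≤ y).


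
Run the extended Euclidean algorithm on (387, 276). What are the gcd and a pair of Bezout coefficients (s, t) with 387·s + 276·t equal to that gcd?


Euclidean algorithm on (387, 276) — divide until remainder is 0:
  387 = 1 · 276 + 111
  276 = 2 · 111 + 54
  111 = 2 · 54 + 3
  54 = 18 · 3 + 0
gcd(387, 276) = 3.
Track Bezout coefficients alongside the remainders: start with r₀ = 387 = a·1 + b·0 (s = 1, t = 0) and r₁ = 276 = a·0 + b·1 (s = 0, t = 1); each new remainder r_{k+1} = r_{k-1} − q_k·r_k inherits s_{k+1} = s_{k-1} − q_k·s_k, t_{k+1} = t_{k-1} − q_k·t_k, so r_k = a·s_k + b·t_k at every step:
  q = 1: r = 111, s = 1 − 1·0 = 1, t = 0 − 1·1 = -1  (check: 387·1 + 276·(-1) = 111)
  q = 2: r = 54, s = 0 − 2·1 = -2, t = 1 − 2·(-1) = 3  (check: 387·(-2) + 276·3 = 54)
  q = 2: r = 3, s = 1 − 2·(-2) = 5, t = -1 − 2·3 = -7  (check: 387·5 + 276·(-7) = 3)
The row with r = 3 (the gcd) gives the Bezout coefficients s = 5, t = -7.
Result: 387 · (5) + 276 · (-7) = 3.

gcd(387, 276) = 3; s = 5, t = -7 (check: 387·5 + 276·(-7) = 3).


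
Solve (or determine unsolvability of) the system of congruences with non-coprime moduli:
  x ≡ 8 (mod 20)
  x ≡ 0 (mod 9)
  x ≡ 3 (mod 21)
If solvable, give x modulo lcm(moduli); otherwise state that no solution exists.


Moduli 20, 9, 21 are not pairwise coprime, so CRT works modulo lcm(m_i) when all pairwise compatibility conditions hold.
Pairwise compatibility: gcd(m_i, m_j) must divide a_i - a_j for every pair.
Merge one congruence at a time:
  Start: x ≡ 8 (mod 20).
  Combine with x ≡ 0 (mod 9): gcd(20, 9) = 1; 0 - 8 = -8, which IS divisible by 1, so compatible.
    Write x = 8 + 20·t and substitute into x ≡ 0 (mod 9): 20·t ≡ 0 − 8 = -8 (mod 9).
    Reduce coefficients mod 9: 2·t ≡ 1 (mod 9).
    The inverse of 2 mod 9 is 5 (since 2·5 = 10 = 1·9 + 1), so t ≡ 5·1 = 5 ≡ 5 (mod 9).
    Then x = 8 + 20·5 = 108, valid modulo lcm(20, 9) = 180: x ≡ 108 (mod 180).
  Combine with x ≡ 3 (mod 21): gcd(180, 21) = 3; 3 - 108 = -105, which IS divisible by 3, so compatible.
    Write x = 108 + 180·t and substitute into x ≡ 3 (mod 21): 180·t ≡ 3 − 108 = -105 (mod 21).
    Divide the congruence (and modulus) by g = 3: 60·t ≡ -35 (mod 7).
    Reduce coefficients mod 7: 4·t ≡ 0 (mod 7).
    The inverse of 4 mod 7 is 2 (since 4·2 = 8 = 1·7 + 1), so t ≡ 2·0 = 0 ≡ 0 (mod 7).
    Then x = 108 + 180·0 = 108, valid modulo lcm(180, 21) = 1260: x ≡ 108 (mod 1260).
Verify: 108 mod 20 = 8, 108 mod 9 = 0, 108 mod 21 = 3.

x ≡ 108 (mod 1260).
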